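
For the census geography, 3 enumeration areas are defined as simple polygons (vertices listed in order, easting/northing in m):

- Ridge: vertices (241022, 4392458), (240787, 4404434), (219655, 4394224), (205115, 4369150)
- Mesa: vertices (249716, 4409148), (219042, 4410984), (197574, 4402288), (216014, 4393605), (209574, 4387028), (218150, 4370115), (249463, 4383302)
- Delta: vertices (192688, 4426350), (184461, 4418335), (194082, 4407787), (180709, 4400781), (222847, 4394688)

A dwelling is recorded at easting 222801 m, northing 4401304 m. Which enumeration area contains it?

Cast a ray rightward from (222801, 4401304). For each polygon, the edges (by vertex number in listed order) whose endpoints lie on opposite sides of northing = 4401304, where each meets that height, and whether that is right or left of the point:
Ridge: 1–2 at easting≈240848.4 (right), 2–3 at easting≈234308.7 (right) → 2 crossings.
Mesa: 3–4 at easting≈199663.7 (left), 7–1 at easting≈249639.2 (right) → 1 crossing.
Delta: 3–4 at easting≈181707.3 (left), 5–1 at easting≈216545.1 (left) → 0 crossings.
Only Mesa has an odd count, so the point is inside Mesa.

Mesa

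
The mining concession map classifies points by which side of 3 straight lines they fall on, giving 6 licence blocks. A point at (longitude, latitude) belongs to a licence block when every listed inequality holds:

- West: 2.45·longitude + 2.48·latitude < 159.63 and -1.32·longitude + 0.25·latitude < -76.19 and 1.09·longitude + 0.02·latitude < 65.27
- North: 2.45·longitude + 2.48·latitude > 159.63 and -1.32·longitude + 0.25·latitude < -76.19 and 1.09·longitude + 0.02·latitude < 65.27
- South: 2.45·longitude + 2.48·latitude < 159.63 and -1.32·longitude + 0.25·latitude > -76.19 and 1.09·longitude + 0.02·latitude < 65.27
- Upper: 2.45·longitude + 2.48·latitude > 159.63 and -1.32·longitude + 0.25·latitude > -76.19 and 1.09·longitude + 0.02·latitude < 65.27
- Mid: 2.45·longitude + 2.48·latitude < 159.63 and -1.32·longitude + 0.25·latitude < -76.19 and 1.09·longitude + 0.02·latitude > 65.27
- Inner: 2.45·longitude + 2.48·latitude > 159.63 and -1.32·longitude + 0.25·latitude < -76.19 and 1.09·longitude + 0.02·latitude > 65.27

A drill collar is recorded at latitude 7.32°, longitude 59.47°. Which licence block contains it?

2.45·59.47 + 2.48·7.32 = 163.855, which is > 159.63
-1.32·59.47 + 0.25·7.32 = -76.670, which is < -76.19
1.09·59.47 + 0.02·7.32 = 64.969, which is < 65.27
This sign pattern matches North.

North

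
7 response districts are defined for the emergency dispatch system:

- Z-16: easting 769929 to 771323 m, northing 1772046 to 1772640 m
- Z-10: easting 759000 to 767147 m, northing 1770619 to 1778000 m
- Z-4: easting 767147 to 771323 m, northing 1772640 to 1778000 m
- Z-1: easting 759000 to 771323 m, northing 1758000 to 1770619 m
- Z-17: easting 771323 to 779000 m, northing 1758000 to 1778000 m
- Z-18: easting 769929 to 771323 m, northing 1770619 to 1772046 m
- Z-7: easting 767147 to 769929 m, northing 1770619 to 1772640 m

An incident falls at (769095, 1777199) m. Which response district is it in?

The point has easting = 769095 and northing = 1777199.
Only Z-4 satisfies 767147 ≤ easting ≤ 771323 and 1772640 ≤ northing ≤ 1778000.

Z-4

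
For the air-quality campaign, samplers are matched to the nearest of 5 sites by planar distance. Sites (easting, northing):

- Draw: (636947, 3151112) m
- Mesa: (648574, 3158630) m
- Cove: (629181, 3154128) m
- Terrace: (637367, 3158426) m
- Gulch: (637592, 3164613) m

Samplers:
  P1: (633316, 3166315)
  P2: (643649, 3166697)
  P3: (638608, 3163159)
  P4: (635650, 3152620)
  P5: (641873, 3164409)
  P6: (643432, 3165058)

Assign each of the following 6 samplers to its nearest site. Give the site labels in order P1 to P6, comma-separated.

Gulch, Gulch, Gulch, Draw, Gulch, Gulch

P1 → Gulch (d²=21180980.00)
P2 → Gulch (d²=41030305.00)
P3 → Gulch (d²=3146372.00)
P4 → Draw (d²=3956273.00)
P5 → Gulch (d²=18368577.00)
P6 → Gulch (d²=34303625.00)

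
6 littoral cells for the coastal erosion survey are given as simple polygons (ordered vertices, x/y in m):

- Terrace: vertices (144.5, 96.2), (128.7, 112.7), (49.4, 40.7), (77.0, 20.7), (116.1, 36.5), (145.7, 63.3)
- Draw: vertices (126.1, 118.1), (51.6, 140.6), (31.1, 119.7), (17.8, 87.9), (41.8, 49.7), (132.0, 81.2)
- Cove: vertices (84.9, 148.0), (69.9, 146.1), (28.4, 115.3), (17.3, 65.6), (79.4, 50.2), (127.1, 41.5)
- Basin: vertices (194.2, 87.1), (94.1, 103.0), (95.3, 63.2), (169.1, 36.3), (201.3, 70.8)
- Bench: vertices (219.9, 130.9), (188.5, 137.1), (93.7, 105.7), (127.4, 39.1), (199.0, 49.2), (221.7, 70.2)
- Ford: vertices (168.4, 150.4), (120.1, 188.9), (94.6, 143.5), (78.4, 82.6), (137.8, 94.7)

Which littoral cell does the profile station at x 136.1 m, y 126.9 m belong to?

Cast a ray rightward from (136.1, 126.9). For each polygon, the edges (by vertex number in listed order) whose endpoints lie on opposite sides of y = 126.9, where each meets that height, and whether that is right or left of the point:
Terrace: no edge straddles that height → 0 crossings.
Draw: 1–2 at x≈96.96 (left), 2–3 at x≈38.16 (left) → 0 crossings.
Cove: 2–3 at x≈44.03 (left), 6–1 at x≈93.26 (left) → 0 crossings.
Basin: no edge straddles that height → 0 crossings.
Bench: 2–3 at x≈157.71 (right), 6–1 at x≈220.02 (right) → 2 crossings.
Ford: 3–4 at x≈90.18 (left), 5–1 at x≈155.49 (right) → 1 crossing.
Only Ford has an odd count, so the point is inside Ford.

Ford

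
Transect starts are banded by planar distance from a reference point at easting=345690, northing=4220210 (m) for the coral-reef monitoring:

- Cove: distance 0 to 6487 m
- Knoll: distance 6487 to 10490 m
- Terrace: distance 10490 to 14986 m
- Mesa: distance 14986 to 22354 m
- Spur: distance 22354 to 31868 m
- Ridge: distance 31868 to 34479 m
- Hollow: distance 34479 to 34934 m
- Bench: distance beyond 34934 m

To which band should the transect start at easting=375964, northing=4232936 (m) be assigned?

Ridge

Distance = √((375964−345690)² + (4232936−4220210)²) = √(916515076.000 + 161951076.000) = 32840.008 m.
31868 ≤ 32840.008 < 34479 → Ridge.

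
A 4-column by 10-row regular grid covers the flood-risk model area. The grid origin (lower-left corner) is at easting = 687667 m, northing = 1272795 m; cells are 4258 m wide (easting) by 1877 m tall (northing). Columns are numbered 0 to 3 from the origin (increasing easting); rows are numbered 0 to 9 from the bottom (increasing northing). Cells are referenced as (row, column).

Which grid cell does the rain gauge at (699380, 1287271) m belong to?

Column index: ⌊(699380 − 687667) / 4258⌋ = ⌊2.751⌋ = 2
Row offset from origin: ⌊(1287271 − 1272795) / 1877⌋ = ⌊7.712⌋ = 7 → row 7

(7, 2)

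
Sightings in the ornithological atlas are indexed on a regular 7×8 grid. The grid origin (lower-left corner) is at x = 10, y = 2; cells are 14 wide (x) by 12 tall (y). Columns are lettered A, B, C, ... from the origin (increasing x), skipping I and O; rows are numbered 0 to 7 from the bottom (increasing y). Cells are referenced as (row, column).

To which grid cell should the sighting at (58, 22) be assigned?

(1, D)

Column index: ⌊(58 − 10) / 14⌋ = ⌊3.429⌋ = 3 → column D
Row offset from origin: ⌊(22 − 2) / 12⌋ = ⌊1.667⌋ = 1 → row 1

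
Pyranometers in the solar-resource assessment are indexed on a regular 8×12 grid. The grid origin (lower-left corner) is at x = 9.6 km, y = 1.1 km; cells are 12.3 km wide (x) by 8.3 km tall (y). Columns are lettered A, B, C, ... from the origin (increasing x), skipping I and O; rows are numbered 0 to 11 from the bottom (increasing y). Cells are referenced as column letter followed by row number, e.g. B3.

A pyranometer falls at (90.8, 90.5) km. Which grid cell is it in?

Column index: ⌊(90.8 − 9.6) / 12.3⌋ = ⌊6.602⌋ = 6 → column G
Row offset from origin: ⌊(90.5 − 1.1) / 8.3⌋ = ⌊10.771⌋ = 10 → row 10

G10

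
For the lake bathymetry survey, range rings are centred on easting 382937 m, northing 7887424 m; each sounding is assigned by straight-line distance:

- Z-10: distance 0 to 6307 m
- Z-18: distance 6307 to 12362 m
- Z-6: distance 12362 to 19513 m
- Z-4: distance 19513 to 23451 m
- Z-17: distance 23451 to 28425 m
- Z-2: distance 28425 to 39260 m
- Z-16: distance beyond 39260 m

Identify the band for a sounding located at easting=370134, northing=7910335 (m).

Z-17

Distance = √((370134−382937)² + (7910335−7887424)²) = √(163916809.000 + 524913921.000) = 26245.585 m.
23451 ≤ 26245.585 < 28425 → Z-17.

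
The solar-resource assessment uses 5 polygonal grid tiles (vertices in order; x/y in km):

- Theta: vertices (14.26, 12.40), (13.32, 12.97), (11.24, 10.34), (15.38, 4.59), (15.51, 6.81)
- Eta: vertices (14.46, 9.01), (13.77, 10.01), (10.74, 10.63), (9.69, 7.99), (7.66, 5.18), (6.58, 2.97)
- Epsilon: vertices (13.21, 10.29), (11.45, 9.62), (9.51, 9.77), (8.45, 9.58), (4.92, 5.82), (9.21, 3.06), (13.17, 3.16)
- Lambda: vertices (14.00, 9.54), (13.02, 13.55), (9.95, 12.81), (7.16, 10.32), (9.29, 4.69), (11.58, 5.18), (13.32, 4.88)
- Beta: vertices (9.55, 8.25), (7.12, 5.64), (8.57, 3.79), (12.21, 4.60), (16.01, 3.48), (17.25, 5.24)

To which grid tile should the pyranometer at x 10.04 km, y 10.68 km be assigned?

Cast a ray rightward from (10.04, 10.68). For each polygon, the edges (by vertex number in listed order) whose endpoints lie on opposite sides of y = 10.68, where each meets that height, and whether that is right or left of the point:
Theta: 2–3 at x≈11.509 (right), 5–1 at x≈14.645 (right) → 2 crossings.
Eta: no edge straddles that height → 0 crossings.
Epsilon: no edge straddles that height → 0 crossings.
Lambda: 1–2 at x≈13.721 (right), 3–4 at x≈7.563 (left) → 1 crossing.
Beta: no edge straddles that height → 0 crossings.
Only Lambda has an odd count, so the point is inside Lambda.

Lambda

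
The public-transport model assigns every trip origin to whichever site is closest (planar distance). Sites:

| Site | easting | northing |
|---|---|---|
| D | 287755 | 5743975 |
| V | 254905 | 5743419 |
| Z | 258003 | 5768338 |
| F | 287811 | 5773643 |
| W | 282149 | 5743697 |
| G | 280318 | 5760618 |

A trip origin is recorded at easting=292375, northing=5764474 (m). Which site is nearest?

Squared distances to each site:
D: 441553401.000; V: 1847313925.000; Z: 1196364880.000; F: 104900657.000; W: 536254805.000; G: 160239985.000.
Minimum at F.

F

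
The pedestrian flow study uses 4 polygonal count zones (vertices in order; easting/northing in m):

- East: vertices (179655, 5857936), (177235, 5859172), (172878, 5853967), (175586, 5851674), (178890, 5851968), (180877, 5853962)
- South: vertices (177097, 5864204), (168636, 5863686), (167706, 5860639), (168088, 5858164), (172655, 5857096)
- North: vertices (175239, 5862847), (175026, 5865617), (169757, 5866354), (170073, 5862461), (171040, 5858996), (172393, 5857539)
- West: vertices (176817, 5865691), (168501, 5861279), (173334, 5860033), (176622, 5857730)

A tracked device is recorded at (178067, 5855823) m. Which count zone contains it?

Cast a ray rightward from (178067, 5855823). For each polygon, the edges (by vertex number in listed order) whose endpoints lie on opposite sides of northing = 5855823, where each meets that height, and whether that is right or left of the point:
East: 2–3 at easting≈174431.6 (left), 6–1 at easting≈180304.7 (right) → 1 crossing.
South: no edge straddles that height → 0 crossings.
North: no edge straddles that height → 0 crossings.
West: no edge straddles that height → 0 crossings.
Only East has an odd count, so the point is inside East.

East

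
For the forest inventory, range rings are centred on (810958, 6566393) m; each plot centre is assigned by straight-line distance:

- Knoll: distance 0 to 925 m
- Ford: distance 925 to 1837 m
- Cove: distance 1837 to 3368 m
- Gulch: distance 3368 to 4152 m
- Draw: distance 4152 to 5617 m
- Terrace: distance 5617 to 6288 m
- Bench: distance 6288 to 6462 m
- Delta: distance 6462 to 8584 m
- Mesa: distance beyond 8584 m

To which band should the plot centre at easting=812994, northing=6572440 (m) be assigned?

Distance = √((812994−810958)² + (6572440−6566393)²) = √(4145296.000 + 36566209.000) = 6380.557 m.
6288 ≤ 6380.557 < 6462 → Bench.

Bench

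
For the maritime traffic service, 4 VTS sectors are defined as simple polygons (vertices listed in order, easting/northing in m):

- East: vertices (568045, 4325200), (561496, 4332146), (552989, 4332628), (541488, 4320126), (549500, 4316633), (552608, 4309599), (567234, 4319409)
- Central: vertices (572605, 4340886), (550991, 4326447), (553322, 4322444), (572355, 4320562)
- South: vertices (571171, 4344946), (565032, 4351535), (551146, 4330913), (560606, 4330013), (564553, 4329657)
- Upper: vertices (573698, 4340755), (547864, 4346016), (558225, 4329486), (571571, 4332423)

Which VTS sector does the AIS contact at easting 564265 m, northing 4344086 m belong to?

South

Cast a ray rightward from (564265, 4344086). For each polygon, the edges (by vertex number in listed order) whose endpoints lie on opposite sides of northing = 4344086, where each meets that height, and whether that is right or left of the point:
East: no edge straddles that height → 0 crossings.
Central: no edge straddles that height → 0 crossings.
South: 2–3 at easting≈560016.2 (left), 5–1 at easting≈570798.7 (right) → 1 crossing.
Upper: 1–2 at easting≈557341.2 (left), 2–3 at easting≈549073.7 (left) → 0 crossings.
Only South has an odd count, so the point is inside South.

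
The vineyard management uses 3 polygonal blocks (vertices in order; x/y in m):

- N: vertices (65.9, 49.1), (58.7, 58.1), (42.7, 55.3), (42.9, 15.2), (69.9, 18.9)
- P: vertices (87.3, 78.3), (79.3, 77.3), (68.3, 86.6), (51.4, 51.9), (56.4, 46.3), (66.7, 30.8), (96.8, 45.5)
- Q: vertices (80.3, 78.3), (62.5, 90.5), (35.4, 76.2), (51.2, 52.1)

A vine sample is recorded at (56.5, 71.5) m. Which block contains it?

Cast a ray rightward from (56.5, 71.5). For each polygon, the edges (by vertex number in listed order) whose endpoints lie on opposite sides of y = 71.5, where each meets that height, and whether that is right or left of the point:
N: no edge straddles that height → 0 crossings.
P: 3–4 at x≈60.95 (right), 7–1 at x≈89.27 (right) → 2 crossings.
Q: 3–4 at x≈38.48 (left), 4–1 at x≈72.75 (right) → 1 crossing.
Only Q has an odd count, so the point is inside Q.

Q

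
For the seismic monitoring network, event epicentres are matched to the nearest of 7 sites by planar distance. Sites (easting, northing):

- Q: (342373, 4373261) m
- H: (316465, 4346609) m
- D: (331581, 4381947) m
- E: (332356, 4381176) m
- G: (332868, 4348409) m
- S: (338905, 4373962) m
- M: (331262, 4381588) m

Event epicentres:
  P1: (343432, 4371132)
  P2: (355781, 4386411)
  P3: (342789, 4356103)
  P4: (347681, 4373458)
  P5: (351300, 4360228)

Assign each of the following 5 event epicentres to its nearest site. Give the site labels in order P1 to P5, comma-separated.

Q, Q, G, Q, Q

P1 → Q (d²=5654122.00)
P2 → Q (d²=352696964.00)
P3 → G (d²=157623877.00)
P4 → Q (d²=28213673.00)
P5 → Q (d²=249550418.00)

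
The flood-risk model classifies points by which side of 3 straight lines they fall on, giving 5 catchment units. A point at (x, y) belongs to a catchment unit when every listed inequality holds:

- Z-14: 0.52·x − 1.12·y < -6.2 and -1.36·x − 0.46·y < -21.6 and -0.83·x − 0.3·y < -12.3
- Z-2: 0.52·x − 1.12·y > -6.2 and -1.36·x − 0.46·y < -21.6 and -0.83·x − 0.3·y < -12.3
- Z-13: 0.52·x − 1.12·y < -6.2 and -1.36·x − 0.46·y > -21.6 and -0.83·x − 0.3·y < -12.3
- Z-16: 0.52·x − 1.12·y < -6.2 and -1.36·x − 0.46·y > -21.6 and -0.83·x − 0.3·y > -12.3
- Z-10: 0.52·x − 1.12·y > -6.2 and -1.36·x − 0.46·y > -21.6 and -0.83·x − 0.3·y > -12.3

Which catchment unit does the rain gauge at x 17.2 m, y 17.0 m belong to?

Z-14

0.52·17.2 − 1.12·17.0 = -10.096, which is < -6.2
-1.36·17.2 − 0.46·17.0 = -31.212, which is < -21.6
-0.83·17.2 − 0.3·17.0 = -19.376, which is < -12.3
This sign pattern matches Z-14.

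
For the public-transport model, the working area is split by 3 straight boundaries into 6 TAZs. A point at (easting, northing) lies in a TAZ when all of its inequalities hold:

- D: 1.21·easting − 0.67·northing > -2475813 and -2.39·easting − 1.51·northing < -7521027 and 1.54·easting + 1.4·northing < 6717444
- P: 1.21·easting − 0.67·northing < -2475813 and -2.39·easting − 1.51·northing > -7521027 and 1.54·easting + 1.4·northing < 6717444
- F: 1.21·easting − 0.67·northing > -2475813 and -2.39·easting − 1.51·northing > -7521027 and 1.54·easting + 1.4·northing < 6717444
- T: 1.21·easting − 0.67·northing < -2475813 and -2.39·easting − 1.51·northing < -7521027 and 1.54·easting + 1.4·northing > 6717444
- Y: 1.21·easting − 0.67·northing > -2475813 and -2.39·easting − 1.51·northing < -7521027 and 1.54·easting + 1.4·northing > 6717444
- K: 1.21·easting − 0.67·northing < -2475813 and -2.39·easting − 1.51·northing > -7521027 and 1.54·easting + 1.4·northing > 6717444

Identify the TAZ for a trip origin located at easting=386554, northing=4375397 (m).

Y

1.21·386554 − 0.67·4375397 = -2463785.650, which is > -2475813
-2.39·386554 − 1.51·4375397 = -7530713.530, which is < -7521027
1.54·386554 + 1.4·4375397 = 6720848.960, which is > 6717444
This sign pattern matches Y.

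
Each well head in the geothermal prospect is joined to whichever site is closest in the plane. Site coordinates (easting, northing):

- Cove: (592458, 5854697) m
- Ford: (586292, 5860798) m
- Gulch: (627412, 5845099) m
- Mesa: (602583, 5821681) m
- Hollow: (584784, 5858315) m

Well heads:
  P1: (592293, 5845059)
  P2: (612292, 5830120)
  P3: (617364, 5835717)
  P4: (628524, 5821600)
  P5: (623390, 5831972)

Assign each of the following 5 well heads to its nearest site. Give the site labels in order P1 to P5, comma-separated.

P1 → Cove (d²=92918269.00)
P2 → Mesa (d²=165481402.00)
P3 → Gulch (d²=188984228.00)
P4 → Gulch (d²=553439545.00)
P5 → Gulch (d²=188494613.00)

Cove, Mesa, Gulch, Gulch, Gulch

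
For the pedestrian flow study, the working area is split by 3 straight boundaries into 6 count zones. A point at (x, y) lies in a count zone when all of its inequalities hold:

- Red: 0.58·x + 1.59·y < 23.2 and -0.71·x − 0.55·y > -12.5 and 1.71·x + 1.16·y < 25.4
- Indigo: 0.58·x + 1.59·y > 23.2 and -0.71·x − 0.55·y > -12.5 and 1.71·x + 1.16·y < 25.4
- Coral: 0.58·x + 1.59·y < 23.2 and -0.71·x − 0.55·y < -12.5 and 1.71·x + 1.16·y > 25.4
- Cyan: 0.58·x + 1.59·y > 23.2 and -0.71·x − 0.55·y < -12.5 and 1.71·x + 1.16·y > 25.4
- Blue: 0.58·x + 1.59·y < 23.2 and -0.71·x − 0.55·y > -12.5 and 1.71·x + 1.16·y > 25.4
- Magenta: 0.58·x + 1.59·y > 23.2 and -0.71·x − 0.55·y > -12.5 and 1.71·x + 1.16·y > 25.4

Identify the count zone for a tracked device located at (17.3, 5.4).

0.58·17.3 + 1.59·5.4 = 18.620, which is < 23.2
-0.71·17.3 − 0.55·5.4 = -15.253, which is < -12.5
1.71·17.3 + 1.16·5.4 = 35.847, which is > 25.4
This sign pattern matches Coral.

Coral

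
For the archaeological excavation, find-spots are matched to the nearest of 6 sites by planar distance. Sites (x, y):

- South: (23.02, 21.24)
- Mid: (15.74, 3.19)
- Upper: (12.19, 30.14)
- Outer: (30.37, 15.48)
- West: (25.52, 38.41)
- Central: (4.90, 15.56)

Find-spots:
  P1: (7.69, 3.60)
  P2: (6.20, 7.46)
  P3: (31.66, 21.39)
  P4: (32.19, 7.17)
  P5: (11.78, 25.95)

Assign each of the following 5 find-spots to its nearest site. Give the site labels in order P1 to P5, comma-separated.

P1 → Mid (d²=64.97)
P2 → Central (d²=67.30)
P3 → Outer (d²=36.59)
P4 → Outer (d²=72.37)
P5 → Upper (d²=17.72)

Mid, Central, Outer, Outer, Upper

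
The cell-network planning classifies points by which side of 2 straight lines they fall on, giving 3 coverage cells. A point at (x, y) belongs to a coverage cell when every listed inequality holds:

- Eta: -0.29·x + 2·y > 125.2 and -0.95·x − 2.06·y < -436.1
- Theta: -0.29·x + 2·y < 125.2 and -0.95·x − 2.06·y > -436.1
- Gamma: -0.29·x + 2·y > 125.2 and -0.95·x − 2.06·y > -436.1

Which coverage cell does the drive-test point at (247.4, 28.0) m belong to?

-0.29·247.4 + 2·28.0 = -15.746, which is < 125.2
-0.95·247.4 − 2.06·28.0 = -292.710, which is > -436.1
This sign pattern matches Theta.

Theta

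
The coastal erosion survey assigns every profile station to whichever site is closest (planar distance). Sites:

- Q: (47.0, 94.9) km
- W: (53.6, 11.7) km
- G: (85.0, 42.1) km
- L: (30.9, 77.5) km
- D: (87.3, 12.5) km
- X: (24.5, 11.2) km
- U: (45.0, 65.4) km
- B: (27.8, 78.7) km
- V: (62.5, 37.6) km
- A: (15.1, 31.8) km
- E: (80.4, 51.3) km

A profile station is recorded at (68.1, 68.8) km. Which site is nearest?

E

Squared distances to each site:
Q: 1126.420; W: 3470.660; G: 998.500; L: 1459.530; D: 3538.330; X: 5218.720; U: 545.170; B: 1722.100; V: 1004.800; A: 4178.000; E: 457.540.
Minimum at E.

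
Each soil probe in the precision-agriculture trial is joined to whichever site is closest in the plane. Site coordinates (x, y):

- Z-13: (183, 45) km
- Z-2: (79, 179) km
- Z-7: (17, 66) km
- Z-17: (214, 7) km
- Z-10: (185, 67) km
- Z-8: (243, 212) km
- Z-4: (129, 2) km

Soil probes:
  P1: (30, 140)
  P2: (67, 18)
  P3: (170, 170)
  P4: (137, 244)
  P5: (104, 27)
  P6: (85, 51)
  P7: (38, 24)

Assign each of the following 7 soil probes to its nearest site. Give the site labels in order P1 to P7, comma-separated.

P1 → Z-2 (d²=3922.00)
P2 → Z-4 (d²=4100.00)
P3 → Z-8 (d²=7093.00)
P4 → Z-2 (d²=7589.00)
P5 → Z-4 (d²=1250.00)
P6 → Z-4 (d²=4337.00)
P7 → Z-7 (d²=2205.00)

Z-2, Z-4, Z-8, Z-2, Z-4, Z-4, Z-7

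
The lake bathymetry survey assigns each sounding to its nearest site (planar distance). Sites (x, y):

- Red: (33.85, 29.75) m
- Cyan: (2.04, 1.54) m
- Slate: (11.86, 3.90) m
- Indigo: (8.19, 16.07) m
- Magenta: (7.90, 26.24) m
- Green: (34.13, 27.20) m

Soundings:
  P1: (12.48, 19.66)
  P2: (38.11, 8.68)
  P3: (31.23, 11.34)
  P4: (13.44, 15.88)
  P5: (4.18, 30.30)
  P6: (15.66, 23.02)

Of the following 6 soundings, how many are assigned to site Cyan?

0

P1 → Indigo
P2 → Green
P3 → Green
P4 → Indigo
P5 → Magenta
P6 → Magenta
0 of the 6 go to Cyan.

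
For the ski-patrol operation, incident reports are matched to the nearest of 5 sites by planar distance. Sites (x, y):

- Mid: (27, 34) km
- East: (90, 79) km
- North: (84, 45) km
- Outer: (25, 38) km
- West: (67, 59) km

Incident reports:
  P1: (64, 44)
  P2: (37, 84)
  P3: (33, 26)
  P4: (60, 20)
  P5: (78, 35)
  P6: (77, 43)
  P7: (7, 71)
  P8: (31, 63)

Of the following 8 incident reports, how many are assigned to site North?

P1 → West
P2 → West
P3 → Mid
P4 → North
P5 → North
P6 → North
P7 → Outer
P8 → Outer
3 of the 8 go to North.

3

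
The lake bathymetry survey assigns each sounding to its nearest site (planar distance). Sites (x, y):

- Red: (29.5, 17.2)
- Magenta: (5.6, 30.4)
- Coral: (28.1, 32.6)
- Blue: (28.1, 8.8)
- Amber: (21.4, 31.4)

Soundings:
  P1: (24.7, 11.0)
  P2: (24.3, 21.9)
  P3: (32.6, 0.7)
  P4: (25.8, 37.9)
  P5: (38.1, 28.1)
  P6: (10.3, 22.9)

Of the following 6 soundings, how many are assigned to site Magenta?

1

P1 → Blue
P2 → Red
P3 → Blue
P4 → Coral
P5 → Coral
P6 → Magenta
1 of the 6 goes to Magenta.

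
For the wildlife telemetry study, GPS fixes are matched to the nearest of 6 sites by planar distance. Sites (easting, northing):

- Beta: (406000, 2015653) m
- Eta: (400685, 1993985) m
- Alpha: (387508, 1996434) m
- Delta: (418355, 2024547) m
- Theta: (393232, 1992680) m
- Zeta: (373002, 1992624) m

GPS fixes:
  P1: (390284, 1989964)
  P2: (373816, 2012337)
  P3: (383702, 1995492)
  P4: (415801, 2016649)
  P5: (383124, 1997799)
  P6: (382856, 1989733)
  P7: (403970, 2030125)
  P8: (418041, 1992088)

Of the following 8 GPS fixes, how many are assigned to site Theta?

P1 → Theta
P2 → Zeta
P3 → Alpha
P4 → Delta
P5 → Alpha
P6 → Alpha
P7 → Beta
P8 → Eta
1 of the 8 goes to Theta.

1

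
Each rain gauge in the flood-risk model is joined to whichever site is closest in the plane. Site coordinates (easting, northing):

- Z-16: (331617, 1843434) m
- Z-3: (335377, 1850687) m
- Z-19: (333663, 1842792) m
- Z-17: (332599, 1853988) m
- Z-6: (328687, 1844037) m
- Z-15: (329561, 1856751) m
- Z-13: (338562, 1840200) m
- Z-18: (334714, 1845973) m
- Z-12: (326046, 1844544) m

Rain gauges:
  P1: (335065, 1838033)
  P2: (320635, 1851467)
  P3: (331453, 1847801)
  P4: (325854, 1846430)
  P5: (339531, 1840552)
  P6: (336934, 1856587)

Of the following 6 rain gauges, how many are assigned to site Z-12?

2

P1 → Z-13
P2 → Z-12
P3 → Z-18
P4 → Z-12
P5 → Z-13
P6 → Z-17
2 of the 6 go to Z-12.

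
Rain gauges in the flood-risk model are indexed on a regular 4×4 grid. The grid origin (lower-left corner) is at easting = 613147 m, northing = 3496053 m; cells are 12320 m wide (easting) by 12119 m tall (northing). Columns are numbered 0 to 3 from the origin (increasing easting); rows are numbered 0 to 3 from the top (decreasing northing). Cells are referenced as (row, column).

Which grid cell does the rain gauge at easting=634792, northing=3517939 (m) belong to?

(2, 1)

Column index: ⌊(634792 − 613147) / 12320⌋ = ⌊1.757⌋ = 1
Row offset from origin: ⌊(3517939 − 3496053) / 12119⌋ = ⌊1.806⌋ = 1 → row 2 (counted from top)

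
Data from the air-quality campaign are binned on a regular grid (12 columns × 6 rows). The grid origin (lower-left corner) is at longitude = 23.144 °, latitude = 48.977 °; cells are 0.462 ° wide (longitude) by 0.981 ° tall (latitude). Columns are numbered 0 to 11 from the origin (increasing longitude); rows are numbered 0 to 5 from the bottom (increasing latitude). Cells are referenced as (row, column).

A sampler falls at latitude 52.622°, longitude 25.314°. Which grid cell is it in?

(3, 4)

Column index: ⌊(25.314 − 23.144) / 0.462⌋ = ⌊4.697⌋ = 4
Row offset from origin: ⌊(52.622 − 48.977) / 0.981⌋ = ⌊3.716⌋ = 3 → row 3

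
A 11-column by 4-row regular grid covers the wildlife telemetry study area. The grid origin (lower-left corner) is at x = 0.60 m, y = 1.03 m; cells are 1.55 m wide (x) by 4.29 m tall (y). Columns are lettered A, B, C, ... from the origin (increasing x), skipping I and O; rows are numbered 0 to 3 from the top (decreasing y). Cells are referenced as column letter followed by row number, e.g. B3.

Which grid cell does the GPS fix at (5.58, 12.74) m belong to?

Column index: ⌊(5.58 − 0.60) / 1.55⌋ = ⌊3.213⌋ = 3 → column D
Row offset from origin: ⌊(12.74 − 1.03) / 4.29⌋ = ⌊2.730⌋ = 2 → row 1 (counted from top)

D1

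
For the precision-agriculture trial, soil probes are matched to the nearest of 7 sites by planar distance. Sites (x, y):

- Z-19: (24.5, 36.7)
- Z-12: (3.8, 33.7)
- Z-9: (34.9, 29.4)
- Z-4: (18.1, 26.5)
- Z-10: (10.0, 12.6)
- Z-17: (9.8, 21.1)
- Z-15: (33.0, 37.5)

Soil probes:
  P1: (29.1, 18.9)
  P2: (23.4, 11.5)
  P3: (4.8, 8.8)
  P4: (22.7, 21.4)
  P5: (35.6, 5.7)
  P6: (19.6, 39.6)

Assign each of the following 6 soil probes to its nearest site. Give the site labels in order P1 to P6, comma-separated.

P1 → Z-9 (d²=143.89)
P2 → Z-10 (d²=180.77)
P3 → Z-10 (d²=41.48)
P4 → Z-4 (d²=47.17)
P5 → Z-9 (d²=562.18)
P6 → Z-19 (d²=32.42)

Z-9, Z-10, Z-10, Z-4, Z-9, Z-19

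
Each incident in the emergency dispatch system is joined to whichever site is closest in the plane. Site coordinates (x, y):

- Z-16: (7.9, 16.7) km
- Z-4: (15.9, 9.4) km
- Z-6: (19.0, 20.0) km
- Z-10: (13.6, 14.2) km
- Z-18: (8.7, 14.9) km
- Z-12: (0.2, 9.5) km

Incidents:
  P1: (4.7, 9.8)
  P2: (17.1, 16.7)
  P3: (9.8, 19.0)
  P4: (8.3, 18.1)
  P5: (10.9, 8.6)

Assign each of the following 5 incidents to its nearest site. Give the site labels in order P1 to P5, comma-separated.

Z-12, Z-6, Z-16, Z-16, Z-4

P1 → Z-12 (d²=20.34)
P2 → Z-6 (d²=14.50)
P3 → Z-16 (d²=8.90)
P4 → Z-16 (d²=2.12)
P5 → Z-4 (d²=25.64)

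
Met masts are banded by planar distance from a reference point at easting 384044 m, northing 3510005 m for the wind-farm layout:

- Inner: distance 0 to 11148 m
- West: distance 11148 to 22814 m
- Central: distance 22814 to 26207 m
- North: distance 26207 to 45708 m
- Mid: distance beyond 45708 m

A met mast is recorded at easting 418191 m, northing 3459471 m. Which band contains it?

Distance = √((418191−384044)² + (3459471−3510005)²) = √(1166017609.000 + 2553685156.000) = 60989.366 m.
45708 ≤ 60989.366 < ∞ → Mid.

Mid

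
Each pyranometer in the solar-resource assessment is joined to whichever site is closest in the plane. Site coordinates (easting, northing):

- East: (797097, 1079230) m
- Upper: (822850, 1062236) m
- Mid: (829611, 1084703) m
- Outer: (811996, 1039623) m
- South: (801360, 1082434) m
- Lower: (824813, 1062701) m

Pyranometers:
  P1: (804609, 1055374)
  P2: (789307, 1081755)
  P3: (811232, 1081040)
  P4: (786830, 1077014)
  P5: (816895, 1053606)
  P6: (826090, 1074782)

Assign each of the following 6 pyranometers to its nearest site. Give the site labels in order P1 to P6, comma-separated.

P1 → Outer (d²=302661770.00)
P2 → East (d²=67059725.00)
P3 → South (d²=99399620.00)
P4 → East (d²=110321945.00)
P5 → Upper (d²=109938925.00)
P6 → Mid (d²=110823682.00)

Outer, East, South, East, Upper, Mid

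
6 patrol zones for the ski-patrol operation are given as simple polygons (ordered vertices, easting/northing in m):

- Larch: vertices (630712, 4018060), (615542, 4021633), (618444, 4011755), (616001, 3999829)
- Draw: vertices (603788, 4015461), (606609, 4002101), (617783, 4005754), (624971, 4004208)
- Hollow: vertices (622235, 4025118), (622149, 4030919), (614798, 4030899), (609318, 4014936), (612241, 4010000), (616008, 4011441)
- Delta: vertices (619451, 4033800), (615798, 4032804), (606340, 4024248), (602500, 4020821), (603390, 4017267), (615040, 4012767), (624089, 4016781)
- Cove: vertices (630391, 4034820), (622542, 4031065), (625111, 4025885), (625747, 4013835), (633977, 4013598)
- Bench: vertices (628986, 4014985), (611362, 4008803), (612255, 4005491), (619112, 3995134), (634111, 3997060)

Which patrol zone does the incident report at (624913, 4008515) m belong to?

Bench

Cast a ray rightward from (624913, 4008515). For each polygon, the edges (by vertex number in listed order) whose endpoints lie on opposite sides of northing = 4008515, where each meets that height, and whether that is right or left of the point:
Larch: 3–4 at easting≈617780.3 (left), 4–1 at easting≈623009.9 (left) → 0 crossings.
Draw: 1–2 at easting≈605254.7 (left), 4–1 at easting≈616863.4 (left) → 0 crossings.
Hollow: no edge straddles that height → 0 crossings.
Delta: no edge straddles that height → 0 crossings.
Cove: no edge straddles that height → 0 crossings.
Bench: 2–3 at easting≈611439.7 (left), 5–1 at easting≈630835.9 (right) → 1 crossing.
Only Bench has an odd count, so the point is inside Bench.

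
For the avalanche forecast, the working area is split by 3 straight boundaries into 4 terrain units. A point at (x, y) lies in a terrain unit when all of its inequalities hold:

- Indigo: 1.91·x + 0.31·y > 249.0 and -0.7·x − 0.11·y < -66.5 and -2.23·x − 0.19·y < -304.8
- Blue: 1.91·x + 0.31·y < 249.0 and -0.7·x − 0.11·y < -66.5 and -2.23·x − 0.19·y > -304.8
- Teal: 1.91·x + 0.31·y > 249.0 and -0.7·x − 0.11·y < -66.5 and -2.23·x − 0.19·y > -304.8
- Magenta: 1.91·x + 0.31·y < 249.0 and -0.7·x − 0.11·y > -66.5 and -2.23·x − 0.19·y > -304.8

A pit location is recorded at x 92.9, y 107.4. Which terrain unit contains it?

1.91·92.9 + 0.31·107.4 = 210.733, which is < 249.0
-0.7·92.9 − 0.11·107.4 = -76.844, which is < -66.5
-2.23·92.9 − 0.19·107.4 = -227.573, which is > -304.8
This sign pattern matches Blue.

Blue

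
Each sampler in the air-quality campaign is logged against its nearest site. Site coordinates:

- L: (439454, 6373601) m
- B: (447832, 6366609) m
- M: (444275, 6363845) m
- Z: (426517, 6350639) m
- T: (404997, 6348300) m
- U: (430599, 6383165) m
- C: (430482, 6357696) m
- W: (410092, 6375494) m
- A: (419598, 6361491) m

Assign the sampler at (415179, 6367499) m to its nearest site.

Squared distances to each site:
L: 626510029.000; B: 1067010509.000; M: 859928932.000; Z: 412809844.000; T: 472274725.000; U: 483199956.000; C: 330280618.000; W: 89797594.000; A: 55623625.000.
Minimum at A.

A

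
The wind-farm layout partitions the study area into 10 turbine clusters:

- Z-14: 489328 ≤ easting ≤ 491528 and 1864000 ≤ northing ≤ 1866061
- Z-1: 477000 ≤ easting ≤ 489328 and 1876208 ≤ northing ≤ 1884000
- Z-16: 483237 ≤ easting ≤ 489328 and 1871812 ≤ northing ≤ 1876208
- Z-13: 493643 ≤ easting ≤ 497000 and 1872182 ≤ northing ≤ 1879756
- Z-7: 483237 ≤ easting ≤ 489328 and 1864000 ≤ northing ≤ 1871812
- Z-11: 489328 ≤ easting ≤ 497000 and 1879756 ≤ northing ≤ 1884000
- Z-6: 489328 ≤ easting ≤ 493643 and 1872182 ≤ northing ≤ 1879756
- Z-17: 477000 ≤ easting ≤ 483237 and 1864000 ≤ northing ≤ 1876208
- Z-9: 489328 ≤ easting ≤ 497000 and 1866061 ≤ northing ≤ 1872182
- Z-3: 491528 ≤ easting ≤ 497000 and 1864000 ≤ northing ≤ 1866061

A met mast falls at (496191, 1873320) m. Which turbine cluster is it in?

The point has easting = 496191 and northing = 1873320.
Only Z-13 satisfies 493643 ≤ easting ≤ 497000 and 1872182 ≤ northing ≤ 1879756.

Z-13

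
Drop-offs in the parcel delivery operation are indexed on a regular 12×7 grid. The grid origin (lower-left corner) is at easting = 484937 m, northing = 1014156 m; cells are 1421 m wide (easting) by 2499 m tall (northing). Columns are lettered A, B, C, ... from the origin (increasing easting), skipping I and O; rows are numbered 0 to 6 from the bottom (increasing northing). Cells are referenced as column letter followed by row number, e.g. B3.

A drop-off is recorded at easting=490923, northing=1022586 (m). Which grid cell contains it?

E3

Column index: ⌊(490923 − 484937) / 1421⌋ = ⌊4.213⌋ = 4 → column E
Row offset from origin: ⌊(1022586 − 1014156) / 2499⌋ = ⌊3.373⌋ = 3 → row 3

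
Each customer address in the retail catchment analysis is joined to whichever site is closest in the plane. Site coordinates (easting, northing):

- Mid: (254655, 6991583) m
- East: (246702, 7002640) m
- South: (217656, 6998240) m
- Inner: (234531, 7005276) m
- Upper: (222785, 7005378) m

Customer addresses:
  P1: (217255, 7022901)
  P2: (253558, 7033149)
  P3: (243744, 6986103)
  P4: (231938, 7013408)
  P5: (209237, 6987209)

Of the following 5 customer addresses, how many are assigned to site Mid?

1

P1 → Upper
P2 → East
P3 → Mid
P4 → Inner
P5 → South
1 of the 5 goes to Mid.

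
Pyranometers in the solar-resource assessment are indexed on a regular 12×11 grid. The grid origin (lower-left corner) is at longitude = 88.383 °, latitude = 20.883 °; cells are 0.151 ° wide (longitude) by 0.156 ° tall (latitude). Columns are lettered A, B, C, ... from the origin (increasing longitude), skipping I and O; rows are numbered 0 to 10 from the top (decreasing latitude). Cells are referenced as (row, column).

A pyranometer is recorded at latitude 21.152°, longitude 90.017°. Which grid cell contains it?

(9, L)

Column index: ⌊(90.017 − 88.383) / 0.151⌋ = ⌊10.821⌋ = 10 → column L
Row offset from origin: ⌊(21.152 − 20.883) / 0.156⌋ = ⌊1.724⌋ = 1 → row 9 (counted from top)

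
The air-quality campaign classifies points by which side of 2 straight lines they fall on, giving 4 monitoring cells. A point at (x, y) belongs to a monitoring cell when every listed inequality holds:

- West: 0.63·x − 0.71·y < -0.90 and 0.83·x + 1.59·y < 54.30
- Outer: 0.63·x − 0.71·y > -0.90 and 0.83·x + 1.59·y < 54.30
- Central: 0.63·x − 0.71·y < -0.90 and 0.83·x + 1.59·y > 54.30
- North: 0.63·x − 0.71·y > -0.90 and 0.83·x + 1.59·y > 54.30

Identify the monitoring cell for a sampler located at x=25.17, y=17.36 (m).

0.63·25.17 − 0.71·17.36 = 3.532, which is > -0.90
0.83·25.17 + 1.59·17.36 = 48.493, which is < 54.30
This sign pattern matches Outer.

Outer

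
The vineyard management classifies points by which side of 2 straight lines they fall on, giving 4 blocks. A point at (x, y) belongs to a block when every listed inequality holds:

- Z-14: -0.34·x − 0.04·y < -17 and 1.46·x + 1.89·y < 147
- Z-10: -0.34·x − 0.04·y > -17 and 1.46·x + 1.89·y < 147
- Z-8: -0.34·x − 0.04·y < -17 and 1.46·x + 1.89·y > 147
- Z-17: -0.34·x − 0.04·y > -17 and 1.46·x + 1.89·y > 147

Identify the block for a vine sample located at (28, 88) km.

Z-17

-0.34·28 − 0.04·88 = -13.040, which is > -17
1.46·28 + 1.89·88 = 207.200, which is > 147
This sign pattern matches Z-17.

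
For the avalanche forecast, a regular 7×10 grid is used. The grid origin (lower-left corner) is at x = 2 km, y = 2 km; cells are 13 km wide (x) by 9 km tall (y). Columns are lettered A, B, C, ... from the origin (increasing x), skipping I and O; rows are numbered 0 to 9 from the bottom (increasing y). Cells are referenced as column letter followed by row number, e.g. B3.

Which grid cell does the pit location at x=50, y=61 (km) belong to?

D6

Column index: ⌊(50 − 2) / 13⌋ = ⌊3.692⌋ = 3 → column D
Row offset from origin: ⌊(61 − 2) / 9⌋ = ⌊6.556⌋ = 6 → row 6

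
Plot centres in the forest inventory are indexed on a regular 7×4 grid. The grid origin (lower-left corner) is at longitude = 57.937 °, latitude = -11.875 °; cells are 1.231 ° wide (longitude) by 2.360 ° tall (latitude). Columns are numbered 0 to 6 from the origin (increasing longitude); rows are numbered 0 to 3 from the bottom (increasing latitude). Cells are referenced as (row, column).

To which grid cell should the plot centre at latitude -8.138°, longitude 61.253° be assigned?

(1, 2)

Column index: ⌊(61.253 − 57.937) / 1.231⌋ = ⌊2.694⌋ = 2
Row offset from origin: ⌊(-8.138 − -11.875) / 2.360⌋ = ⌊1.583⌋ = 1 → row 1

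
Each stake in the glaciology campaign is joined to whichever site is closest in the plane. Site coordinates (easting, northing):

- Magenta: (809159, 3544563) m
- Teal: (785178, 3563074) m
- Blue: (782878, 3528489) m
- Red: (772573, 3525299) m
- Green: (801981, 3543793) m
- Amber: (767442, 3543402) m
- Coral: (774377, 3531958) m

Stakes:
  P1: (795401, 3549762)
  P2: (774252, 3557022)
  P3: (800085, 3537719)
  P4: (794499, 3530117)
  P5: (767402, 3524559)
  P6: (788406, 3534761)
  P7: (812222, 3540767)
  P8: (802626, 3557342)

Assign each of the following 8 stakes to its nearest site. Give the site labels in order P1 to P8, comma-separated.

Green, Teal, Green, Blue, Red, Blue, Magenta, Green

P1 → Green (d²=78925361.00)
P2 → Teal (d²=156004180.00)
P3 → Green (d²=40488292.00)
P4 → Blue (d²=137698025.00)
P5 → Red (d²=27286841.00)
P6 → Blue (d²=69896768.00)
P7 → Magenta (d²=23791585.00)
P8 → Green (d²=183991426.00)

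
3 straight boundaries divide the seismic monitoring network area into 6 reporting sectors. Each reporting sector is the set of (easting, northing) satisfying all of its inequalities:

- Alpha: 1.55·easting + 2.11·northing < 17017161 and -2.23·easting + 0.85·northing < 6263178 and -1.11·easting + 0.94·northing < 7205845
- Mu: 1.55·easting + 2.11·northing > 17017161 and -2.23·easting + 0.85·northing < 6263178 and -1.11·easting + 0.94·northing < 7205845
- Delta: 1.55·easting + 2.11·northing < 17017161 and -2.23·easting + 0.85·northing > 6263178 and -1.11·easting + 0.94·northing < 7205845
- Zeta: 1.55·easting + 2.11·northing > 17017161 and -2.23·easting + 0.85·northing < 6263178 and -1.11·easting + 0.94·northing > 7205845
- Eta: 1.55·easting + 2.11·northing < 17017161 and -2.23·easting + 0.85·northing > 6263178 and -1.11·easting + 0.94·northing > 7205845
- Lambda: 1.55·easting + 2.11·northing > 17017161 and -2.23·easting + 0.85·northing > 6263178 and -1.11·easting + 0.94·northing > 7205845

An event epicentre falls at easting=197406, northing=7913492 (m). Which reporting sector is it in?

Eta

1.55·197406 + 2.11·7913492 = 17003447.420, which is < 17017161
-2.23·197406 + 0.85·7913492 = 6286252.820, which is > 6263178
-1.11·197406 + 0.94·7913492 = 7219561.820, which is > 7205845
This sign pattern matches Eta.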